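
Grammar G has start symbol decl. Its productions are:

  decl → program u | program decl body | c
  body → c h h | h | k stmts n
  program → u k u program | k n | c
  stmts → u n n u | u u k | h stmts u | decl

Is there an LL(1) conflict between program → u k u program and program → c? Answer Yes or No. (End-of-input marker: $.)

FIRST(u k u program) = { u } and FIRST(c) = { c }.
The FIRST sets are disjoint and neither alternative is nullable — no conflict.

No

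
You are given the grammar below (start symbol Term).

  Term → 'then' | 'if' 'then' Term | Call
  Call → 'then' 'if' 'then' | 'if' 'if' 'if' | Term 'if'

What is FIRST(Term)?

{ 'if', 'then' }

Term → 'then' contributes {'then'}.
Term → 'if' 'then' Term contributes {'if'}.
From Term → Call: add FIRST(Call) = { 'if', 'then' }.
Union: FIRST(Term) = { 'if', 'then' }.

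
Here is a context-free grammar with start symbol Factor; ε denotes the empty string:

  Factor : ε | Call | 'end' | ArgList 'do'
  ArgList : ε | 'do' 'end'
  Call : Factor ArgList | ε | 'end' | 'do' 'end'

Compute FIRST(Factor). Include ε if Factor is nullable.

Factor : ε contributes ε.
From Factor : Call: add FIRST(Call) = { 'do', 'end', ε } (including ε since Call is nullable).
Factor : 'end' contributes {'end'}.
From Factor : ArgList 'do': ArgList nullable, take FIRST(ArgList) ∪ {'do'} = { 'do' }.
Union: FIRST(Factor) = { 'do', 'end', ε }.

{ 'do', 'end', ε }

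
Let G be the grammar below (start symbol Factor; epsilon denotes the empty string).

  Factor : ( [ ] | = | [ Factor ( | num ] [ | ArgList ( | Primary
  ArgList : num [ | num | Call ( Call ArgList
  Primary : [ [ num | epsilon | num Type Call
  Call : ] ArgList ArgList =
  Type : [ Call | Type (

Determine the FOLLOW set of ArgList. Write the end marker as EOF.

{ (, =, ], num }

In Factor : ArgList (: add FIRST(() = { ( }.
In ArgList : Call ( Call ArgList: ArgList is at the end, add FOLLOW(ArgList) = { (, =, ], num }.
In Call : ] ArgList ArgList =: add FIRST(ArgList =) = { ], num }.
In Call : ] ArgList ArgList =: add FIRST(=) = { = }.
Union: FOLLOW(ArgList) = { (, =, ], num }.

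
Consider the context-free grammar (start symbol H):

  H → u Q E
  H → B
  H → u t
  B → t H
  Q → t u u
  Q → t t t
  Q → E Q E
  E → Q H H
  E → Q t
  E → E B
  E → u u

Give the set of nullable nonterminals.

{ } (none)

No nonterminal has an empty production or an RHS whose symbols are all nullable.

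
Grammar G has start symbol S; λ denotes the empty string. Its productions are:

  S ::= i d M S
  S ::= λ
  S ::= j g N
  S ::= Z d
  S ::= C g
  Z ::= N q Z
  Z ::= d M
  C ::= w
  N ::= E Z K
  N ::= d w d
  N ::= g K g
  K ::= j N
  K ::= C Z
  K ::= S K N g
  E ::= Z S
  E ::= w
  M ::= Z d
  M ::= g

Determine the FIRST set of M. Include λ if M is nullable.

From M ::= Z d: add FIRST(Z) = { d, g, w }.
M ::= g contributes {g}.
Union: FIRST(M) = { d, g, w }.

{ d, g, w }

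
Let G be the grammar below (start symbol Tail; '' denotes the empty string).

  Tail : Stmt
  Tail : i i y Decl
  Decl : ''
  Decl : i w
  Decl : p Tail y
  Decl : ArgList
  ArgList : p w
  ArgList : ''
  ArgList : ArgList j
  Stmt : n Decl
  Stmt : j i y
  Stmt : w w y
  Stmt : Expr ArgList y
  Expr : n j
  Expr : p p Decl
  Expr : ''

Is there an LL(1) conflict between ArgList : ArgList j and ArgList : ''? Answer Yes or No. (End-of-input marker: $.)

Yes

FIRST(ArgList j) = { j, p } and FIRST('') = { '' }.
The second alternative is nullable and FOLLOW(ArgList) = { $, j, p, y } shares j with FIRST of the first — conflict.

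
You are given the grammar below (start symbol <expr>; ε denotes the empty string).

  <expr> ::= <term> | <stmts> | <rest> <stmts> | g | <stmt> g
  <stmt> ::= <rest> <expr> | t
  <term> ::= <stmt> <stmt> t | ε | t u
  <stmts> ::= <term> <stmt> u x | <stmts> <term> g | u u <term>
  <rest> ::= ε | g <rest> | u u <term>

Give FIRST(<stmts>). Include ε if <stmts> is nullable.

From <stmts> ::= <term> <stmt> u x: <term>, <stmt> nullable, take FIRST(<term>) ∪ FIRST(<stmt>) ∪ {u} = { g, t, u }.
From <stmts> ::= <stmts> <term> g: add FIRST(<stmts>) = { g, t, u }.
<stmts> ::= u u <term> contributes {u}.
Union: FIRST(<stmts>) = { g, t, u }.

{ g, t, u }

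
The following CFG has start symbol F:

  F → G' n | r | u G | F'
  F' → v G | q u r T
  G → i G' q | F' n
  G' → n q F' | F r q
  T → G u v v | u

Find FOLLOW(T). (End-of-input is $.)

{ $, n, q, r }

In F' → q u r T: T is at the end, add FOLLOW(F') = { $, n, q, r }.
Union: FOLLOW(T) = { $, n, q, r }.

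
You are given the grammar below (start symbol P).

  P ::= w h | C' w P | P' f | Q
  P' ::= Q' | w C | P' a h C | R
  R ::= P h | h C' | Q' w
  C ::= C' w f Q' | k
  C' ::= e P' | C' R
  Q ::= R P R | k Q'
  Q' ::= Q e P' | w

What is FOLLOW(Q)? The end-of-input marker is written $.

{ $, e, h, k, w }

In P ::= Q: Q is at the end, add FOLLOW(P) = { $, e, h, k, w }.
In Q' ::= Q e P': add FIRST(e P') = { e }.
Union: FOLLOW(Q) = { $, e, h, k, w }.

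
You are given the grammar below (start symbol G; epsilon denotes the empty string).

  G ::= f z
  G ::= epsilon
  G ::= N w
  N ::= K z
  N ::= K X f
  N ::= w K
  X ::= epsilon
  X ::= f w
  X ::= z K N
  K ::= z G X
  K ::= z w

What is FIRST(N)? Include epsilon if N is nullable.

{ w, z }

From N ::= K z: add FIRST(K) = { z }.
From N ::= K X f: add FIRST(K) = { z }.
N ::= w K contributes {w}.
Union: FIRST(N) = { w, z }.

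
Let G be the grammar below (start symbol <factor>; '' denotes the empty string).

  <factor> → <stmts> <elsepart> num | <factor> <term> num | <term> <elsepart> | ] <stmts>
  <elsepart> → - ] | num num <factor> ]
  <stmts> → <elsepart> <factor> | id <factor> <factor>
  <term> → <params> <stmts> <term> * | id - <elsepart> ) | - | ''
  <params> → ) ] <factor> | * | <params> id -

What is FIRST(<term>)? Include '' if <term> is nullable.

From <term> → <params> <stmts> <term> *: add FIRST(<params>) = { ), * }.
<term> → id - <elsepart> ) contributes {id}.
<term> → - contributes {-}.
<term> → '' contributes ''.
Union: FIRST(<term>) = { ), *, -, id, '' }.

{ ), *, -, id, '' }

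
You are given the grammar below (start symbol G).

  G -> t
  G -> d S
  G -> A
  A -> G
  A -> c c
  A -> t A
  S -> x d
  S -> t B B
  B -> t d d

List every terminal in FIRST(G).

G -> t contributes {t}.
G -> d S contributes {d}.
From G -> A: add FIRST(A) = { c, d, t }.
Union: FIRST(G) = { c, d, t }.

{ c, d, t }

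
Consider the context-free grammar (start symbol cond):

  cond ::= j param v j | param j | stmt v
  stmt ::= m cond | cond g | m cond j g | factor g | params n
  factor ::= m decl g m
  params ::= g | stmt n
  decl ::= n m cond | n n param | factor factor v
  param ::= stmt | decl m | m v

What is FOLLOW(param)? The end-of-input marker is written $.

{ g, j, m, v }

In cond ::= j param v j: add FIRST(v j) = { v }.
In cond ::= param j: add FIRST(j) = { j }.
In decl ::= n n param: param is at the end, add FOLLOW(decl) = { g, m }.
Union: FOLLOW(param) = { g, j, m, v }.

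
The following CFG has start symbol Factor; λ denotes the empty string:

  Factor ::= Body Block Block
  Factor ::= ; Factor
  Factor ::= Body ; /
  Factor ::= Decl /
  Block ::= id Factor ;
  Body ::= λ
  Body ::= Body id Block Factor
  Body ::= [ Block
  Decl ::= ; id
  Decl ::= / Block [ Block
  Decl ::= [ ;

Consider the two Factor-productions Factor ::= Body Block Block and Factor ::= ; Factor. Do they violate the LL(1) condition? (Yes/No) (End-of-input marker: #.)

FIRST(Body Block Block) = { [, id } and FIRST(; Factor) = { ; }.
The FIRST sets are disjoint and neither alternative is nullable — no conflict.

No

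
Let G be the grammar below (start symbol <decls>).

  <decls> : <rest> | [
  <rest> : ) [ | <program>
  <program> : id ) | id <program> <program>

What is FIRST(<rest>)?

{ ), id }

<rest> : ) [ contributes {)}.
From <rest> : <program>: add FIRST(<program>) = { id }.
Union: FIRST(<rest>) = { ), id }.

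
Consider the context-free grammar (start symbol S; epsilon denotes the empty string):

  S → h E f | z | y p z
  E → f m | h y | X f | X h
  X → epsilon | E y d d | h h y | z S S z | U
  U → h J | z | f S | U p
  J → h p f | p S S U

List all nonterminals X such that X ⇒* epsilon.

{ X }

Directly nullable (have an epsilon-production): X.
No other nonterminal has a production whose RHS symbols are all nullable.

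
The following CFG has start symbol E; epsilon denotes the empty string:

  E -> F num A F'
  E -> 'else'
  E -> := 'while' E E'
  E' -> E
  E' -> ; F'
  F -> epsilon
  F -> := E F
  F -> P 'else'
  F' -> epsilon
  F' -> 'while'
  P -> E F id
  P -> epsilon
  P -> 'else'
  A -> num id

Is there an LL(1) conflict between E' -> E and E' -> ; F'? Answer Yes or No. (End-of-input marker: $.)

No

FIRST(E) = { 'else', :=, num } and FIRST(; F') = { ; }.
The FIRST sets are disjoint and neither alternative is nullable — no conflict.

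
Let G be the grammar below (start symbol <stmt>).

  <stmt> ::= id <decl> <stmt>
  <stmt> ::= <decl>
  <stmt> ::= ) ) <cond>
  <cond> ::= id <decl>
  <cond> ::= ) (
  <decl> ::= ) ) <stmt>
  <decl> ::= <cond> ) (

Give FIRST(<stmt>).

{ ), id }

<stmt> ::= id <decl> <stmt> contributes {id}.
From <stmt> ::= <decl>: add FIRST(<decl>) = { ), id }.
<stmt> ::= ) ) <cond> contributes {)}.
Union: FIRST(<stmt>) = { ), id }.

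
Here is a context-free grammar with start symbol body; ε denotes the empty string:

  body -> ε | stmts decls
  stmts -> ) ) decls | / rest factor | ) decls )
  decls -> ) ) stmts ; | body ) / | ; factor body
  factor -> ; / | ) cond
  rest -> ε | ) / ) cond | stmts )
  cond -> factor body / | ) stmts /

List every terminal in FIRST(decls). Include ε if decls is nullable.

{ ), /, ; }

decls -> ) ) stmts ; contributes {)}.
From decls -> body ) /: body nullable, take FIRST(body) ∪ {)} = { ), / }.
decls -> ; factor body contributes {;}.
Union: FIRST(decls) = { ), /, ; }.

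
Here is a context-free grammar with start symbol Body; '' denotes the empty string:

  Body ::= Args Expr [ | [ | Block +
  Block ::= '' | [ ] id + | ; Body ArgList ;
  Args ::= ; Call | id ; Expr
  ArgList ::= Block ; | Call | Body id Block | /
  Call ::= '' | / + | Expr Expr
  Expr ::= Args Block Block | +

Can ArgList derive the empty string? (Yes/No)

ArgList ::= Call and each of Call is nullable, so ArgList ⇒* ''.

Yes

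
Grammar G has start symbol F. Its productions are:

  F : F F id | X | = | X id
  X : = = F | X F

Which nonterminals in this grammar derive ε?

No nonterminal has an empty production or an RHS whose symbols are all nullable.

{ } (none)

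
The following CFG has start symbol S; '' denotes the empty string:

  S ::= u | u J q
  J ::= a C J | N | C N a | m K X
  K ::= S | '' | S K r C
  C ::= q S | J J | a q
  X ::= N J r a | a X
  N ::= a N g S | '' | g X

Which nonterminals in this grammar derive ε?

Directly nullable (have an ''-production): K, N.
J ::= N with every symbol nullable, so J is nullable.
C ::= J J with every symbol nullable, so C is nullable.
No other nonterminal has a production whose RHS symbols are all nullable.

{ C, J, K, N }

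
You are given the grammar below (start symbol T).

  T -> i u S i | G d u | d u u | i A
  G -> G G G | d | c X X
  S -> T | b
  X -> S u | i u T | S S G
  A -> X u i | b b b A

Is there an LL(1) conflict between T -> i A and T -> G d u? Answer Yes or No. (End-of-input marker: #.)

No

FIRST(i A) = { i } and FIRST(G d u) = { c, d }.
The FIRST sets are disjoint and neither alternative is nullable — no conflict.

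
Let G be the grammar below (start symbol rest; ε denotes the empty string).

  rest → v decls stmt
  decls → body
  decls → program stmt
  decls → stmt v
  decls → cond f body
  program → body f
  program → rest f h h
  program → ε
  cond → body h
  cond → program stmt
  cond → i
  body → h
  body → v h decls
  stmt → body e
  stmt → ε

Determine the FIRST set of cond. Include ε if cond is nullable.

{ h, i, v, ε }

From cond → body h: add FIRST(body) = { h, v }.
From cond → program stmt: program, stmt nullable, take FIRST(program) ∪ FIRST(stmt) = { h, v }; also ε since the whole RHS is nullable.
cond → i contributes {i}.
Union: FIRST(cond) = { h, i, v, ε }.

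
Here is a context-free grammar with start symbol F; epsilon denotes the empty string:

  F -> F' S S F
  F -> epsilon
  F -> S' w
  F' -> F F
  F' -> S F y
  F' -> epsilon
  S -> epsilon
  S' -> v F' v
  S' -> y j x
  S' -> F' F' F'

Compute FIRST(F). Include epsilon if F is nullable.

From F -> F' S S F: F', S, S, F nullable, take FIRST(F') ∪ FIRST(S) ∪ FIRST(S) ∪ FIRST(F) = { v, w, y }; also epsilon since the whole RHS is nullable.
F -> epsilon contributes epsilon.
From F -> S' w: S' nullable, take FIRST(S') ∪ {w} = { v, w, y }.
Union: FIRST(F) = { v, w, y, epsilon }.

{ v, w, y, epsilon }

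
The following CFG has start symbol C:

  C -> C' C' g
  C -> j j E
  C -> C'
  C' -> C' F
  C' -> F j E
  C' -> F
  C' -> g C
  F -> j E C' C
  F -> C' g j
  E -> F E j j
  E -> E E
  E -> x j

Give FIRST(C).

{ g, j }

From C -> C' C' g: add FIRST(C') = { g, j }.
C -> j j E contributes {j}.
From C -> C': add FIRST(C') = { g, j }.
Union: FIRST(C) = { g, j }.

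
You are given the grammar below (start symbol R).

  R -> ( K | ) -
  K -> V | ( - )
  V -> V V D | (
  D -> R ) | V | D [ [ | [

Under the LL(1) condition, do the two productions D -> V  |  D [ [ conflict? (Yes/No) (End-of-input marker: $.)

Yes

FIRST(V) = { ( } and FIRST(D [ [) = { (, ), [ }.
Both contain (, so the two alternatives are not disjoint — LL(1) conflict.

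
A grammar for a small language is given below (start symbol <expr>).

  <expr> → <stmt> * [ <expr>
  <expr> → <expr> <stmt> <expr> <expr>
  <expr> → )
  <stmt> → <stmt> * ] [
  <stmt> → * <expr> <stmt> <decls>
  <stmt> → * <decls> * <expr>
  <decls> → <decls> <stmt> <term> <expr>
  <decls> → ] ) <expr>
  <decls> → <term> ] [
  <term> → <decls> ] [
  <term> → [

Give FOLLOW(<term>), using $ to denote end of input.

{ ), *, ] }

In <decls> → <decls> <stmt> <term> <expr>: add FIRST(<expr>) = { ), * }.
In <decls> → <term> ] [: add FIRST(] [) = { ] }.
Union: FOLLOW(<term>) = { ), *, ] }.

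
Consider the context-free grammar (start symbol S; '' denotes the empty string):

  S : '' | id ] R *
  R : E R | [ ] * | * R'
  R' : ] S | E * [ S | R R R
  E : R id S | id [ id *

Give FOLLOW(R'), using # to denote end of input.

{ *, [, id }

In R : * R': R' is at the end, add FOLLOW(R) = { *, [, id }.
Union: FOLLOW(R') = { *, [, id }.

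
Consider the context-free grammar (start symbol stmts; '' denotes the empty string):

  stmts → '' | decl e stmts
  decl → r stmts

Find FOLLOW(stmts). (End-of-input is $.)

stmts is the start symbol, so $ ∈ FOLLOW(stmts).
In stmts → decl e stmts: stmts is at the end, add FOLLOW(stmts) = { $, e }.
In decl → r stmts: stmts is at the end, add FOLLOW(decl) = { e }.
Union: FOLLOW(stmts) = { $, e }.

{ $, e }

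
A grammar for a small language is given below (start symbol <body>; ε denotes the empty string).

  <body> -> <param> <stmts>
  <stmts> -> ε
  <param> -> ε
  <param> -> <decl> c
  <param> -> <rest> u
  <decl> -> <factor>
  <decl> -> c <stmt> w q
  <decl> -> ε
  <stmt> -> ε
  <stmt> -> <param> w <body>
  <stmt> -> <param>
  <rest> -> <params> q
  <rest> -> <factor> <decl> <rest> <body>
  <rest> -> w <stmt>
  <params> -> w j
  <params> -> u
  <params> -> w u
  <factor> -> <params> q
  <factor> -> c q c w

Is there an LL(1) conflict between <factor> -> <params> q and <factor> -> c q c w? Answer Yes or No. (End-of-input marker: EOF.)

No

FIRST(<params> q) = { u, w } and FIRST(c q c w) = { c }.
The FIRST sets are disjoint and neither alternative is nullable — no conflict.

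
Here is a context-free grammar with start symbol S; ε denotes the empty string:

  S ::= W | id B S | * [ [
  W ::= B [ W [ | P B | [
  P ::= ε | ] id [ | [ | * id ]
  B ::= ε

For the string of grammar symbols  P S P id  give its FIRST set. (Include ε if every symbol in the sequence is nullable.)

Add FIRST(P)\{ε} = { *, [, ] }; P is nullable, continue.
Add FIRST(S)\{ε} = { *, [, ], id }; S is nullable, continue.
Add FIRST(P)\{ε} = { *, [, ] }; P is nullable, continue.
id is a terminal; add {id} and stop.

{ *, [, ], id }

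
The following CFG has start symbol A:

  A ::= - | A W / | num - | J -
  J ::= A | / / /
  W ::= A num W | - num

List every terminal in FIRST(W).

{ -, /, num }

From W ::= A num W: add FIRST(A) = { -, /, num }.
W ::= - num contributes {-}.
Union: FIRST(W) = { -, /, num }.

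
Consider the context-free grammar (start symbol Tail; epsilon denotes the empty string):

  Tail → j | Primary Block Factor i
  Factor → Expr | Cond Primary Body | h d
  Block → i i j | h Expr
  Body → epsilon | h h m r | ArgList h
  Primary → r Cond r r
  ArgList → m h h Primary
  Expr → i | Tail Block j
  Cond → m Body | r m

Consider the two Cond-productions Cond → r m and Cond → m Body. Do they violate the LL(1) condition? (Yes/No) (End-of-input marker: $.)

FIRST(r m) = { r } and FIRST(m Body) = { m }.
The FIRST sets are disjoint and neither alternative is nullable — no conflict.

No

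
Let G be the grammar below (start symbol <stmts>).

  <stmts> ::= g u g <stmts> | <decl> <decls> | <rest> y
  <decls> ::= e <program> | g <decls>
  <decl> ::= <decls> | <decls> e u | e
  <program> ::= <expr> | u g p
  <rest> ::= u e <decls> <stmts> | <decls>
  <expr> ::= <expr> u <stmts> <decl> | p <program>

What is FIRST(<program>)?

{ p, u }

From <program> ::= <expr>: add FIRST(<expr>) = { p }.
<program> ::= u g p contributes {u}.
Union: FIRST(<program>) = { p, u }.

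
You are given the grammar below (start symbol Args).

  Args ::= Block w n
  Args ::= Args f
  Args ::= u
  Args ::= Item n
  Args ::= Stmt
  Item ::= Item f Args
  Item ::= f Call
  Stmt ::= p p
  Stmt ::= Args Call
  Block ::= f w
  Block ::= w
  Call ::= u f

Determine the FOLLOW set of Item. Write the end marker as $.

{ f, n }

In Args ::= Item n: add FIRST(n) = { n }.
In Item ::= Item f Args: add FIRST(f Args) = { f }.
Union: FOLLOW(Item) = { f, n }.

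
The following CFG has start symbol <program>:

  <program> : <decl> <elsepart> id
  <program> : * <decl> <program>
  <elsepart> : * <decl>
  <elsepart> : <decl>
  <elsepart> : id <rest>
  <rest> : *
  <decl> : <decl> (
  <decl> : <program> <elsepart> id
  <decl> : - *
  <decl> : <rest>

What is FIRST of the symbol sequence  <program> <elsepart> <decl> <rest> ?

Add FIRST(<program>) = { *, - }; <program> is not nullable, stop.

{ *, - }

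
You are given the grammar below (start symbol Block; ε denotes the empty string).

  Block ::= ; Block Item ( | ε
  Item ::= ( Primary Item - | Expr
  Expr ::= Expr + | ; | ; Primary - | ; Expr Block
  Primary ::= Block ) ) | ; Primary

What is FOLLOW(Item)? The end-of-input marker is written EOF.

In Block ::= ; Block Item (: add FIRST(() = { ( }.
In Item ::= ( Primary Item -: add FIRST(-) = { - }.
Union: FOLLOW(Item) = { (, - }.

{ (, - }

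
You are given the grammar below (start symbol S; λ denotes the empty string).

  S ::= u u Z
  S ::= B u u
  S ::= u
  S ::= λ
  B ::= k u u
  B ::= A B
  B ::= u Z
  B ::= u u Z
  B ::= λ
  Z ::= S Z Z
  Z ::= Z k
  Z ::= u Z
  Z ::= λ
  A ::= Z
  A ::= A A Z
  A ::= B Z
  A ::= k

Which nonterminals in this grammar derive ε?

{ A, B, S, Z }

Directly nullable (have an λ-production): S, B, Z.
A ::= Z with every symbol nullable, so A is nullable.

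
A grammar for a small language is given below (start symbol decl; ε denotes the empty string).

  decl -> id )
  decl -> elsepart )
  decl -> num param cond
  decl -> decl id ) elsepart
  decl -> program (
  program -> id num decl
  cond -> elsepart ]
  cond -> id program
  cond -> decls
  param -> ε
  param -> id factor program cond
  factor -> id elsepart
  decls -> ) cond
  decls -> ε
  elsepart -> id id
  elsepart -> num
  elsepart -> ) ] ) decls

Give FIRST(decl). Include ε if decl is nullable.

decl -> id ) contributes {id}.
From decl -> elsepart ): add FIRST(elsepart) = { ), id, num }.
decl -> num param cond contributes {num}.
From decl -> decl id ) elsepart: add FIRST(decl) = { ), id, num }.
From decl -> program (: add FIRST(program) = { id }.
Union: FIRST(decl) = { ), id, num }.

{ ), id, num }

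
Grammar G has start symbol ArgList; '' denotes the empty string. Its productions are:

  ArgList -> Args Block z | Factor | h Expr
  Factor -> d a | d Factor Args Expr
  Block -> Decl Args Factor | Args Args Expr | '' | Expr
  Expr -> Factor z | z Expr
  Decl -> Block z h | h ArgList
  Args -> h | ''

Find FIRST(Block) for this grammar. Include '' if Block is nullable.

{ d, h, z, '' }

From Block -> Decl Args Factor: add FIRST(Decl) = { d, h, z }.
From Block -> Args Args Expr: Args, Args nullable, take FIRST(Args) ∪ FIRST(Args) ∪ FIRST(Expr) = { d, h, z }.
Block -> '' contributes ''.
From Block -> Expr: add FIRST(Expr) = { d, z }.
Union: FIRST(Block) = { d, h, z, '' }.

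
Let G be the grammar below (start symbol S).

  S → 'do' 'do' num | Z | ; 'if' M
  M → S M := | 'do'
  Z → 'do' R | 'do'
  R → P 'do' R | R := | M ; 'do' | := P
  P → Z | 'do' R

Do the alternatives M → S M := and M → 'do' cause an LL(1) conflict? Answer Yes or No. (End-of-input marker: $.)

FIRST(S M :=) = { 'do', ; } and FIRST('do') = { 'do' }.
Both contain 'do', so the two alternatives are not disjoint — LL(1) conflict.

Yes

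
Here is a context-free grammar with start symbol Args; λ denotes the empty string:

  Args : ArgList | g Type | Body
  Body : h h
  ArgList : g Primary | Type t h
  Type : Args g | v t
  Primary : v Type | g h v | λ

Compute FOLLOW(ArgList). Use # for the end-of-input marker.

In Args : ArgList: ArgList is at the end, add FOLLOW(Args) = { #, g }.
Union: FOLLOW(ArgList) = { #, g }.

{ #, g }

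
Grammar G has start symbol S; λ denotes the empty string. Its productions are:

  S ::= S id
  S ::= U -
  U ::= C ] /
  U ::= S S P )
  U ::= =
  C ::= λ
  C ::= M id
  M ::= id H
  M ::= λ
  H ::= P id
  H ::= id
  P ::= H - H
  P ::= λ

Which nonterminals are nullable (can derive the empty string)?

{ C, M, P }

Directly nullable (have an λ-production): C, M, P.
No other nonterminal has a production whose RHS symbols are all nullable.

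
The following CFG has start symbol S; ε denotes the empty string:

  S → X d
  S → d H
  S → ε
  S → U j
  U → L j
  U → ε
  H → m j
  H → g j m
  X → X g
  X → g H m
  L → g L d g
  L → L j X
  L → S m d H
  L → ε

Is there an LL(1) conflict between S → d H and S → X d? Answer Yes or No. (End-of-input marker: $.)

No

FIRST(d H) = { d } and FIRST(X d) = { g }.
The FIRST sets are disjoint and neither alternative is nullable — no conflict.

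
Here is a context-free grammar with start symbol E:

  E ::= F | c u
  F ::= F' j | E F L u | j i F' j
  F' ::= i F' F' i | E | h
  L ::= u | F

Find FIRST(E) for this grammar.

From E ::= F: add FIRST(F) = { c, h, i, j }.
E ::= c u contributes {c}.
Union: FIRST(E) = { c, h, i, j }.

{ c, h, i, j }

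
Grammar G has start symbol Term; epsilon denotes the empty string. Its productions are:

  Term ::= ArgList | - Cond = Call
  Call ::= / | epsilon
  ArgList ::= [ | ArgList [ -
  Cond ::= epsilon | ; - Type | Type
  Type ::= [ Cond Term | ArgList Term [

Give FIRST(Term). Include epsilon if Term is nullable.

From Term ::= ArgList: add FIRST(ArgList) = { [ }.
Term ::= - Cond = Call contributes {-}.
Union: FIRST(Term) = { -, [ }.

{ -, [ }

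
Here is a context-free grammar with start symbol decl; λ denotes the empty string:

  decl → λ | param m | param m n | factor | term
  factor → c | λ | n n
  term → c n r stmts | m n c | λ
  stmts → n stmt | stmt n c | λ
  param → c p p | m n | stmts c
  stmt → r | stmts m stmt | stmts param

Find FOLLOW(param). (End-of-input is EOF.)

{ EOF, c, m, n, r }

In decl → param m: add FIRST(m) = { m }.
In decl → param m n: add FIRST(m n) = { m }.
In stmt → stmts param: param is at the end, add FOLLOW(stmt) = { EOF, c, m, n, r }.
Union: FOLLOW(param) = { EOF, c, m, n, r }.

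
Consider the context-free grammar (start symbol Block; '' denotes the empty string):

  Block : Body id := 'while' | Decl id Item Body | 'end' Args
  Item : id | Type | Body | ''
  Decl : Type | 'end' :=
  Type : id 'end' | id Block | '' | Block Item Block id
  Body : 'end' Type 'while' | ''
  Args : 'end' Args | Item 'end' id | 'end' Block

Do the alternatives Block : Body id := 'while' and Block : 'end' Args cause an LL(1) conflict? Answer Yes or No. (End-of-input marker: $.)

Yes

FIRST(Body id := 'while') = { 'end', id } and FIRST('end' Args) = { 'end' }.
Both contain 'end', so the two alternatives are not disjoint — LL(1) conflict.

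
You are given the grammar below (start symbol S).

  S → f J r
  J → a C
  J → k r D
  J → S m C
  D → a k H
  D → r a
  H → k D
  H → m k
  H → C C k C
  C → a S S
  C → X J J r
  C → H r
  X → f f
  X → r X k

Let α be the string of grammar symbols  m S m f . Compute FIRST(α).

{ m }

m is a terminal; add {m} and stop.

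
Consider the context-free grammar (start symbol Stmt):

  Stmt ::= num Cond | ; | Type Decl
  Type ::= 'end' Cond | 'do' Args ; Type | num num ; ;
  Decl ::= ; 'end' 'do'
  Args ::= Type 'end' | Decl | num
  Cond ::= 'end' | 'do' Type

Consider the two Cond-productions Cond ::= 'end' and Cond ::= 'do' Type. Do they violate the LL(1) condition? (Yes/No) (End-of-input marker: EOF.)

No

FIRST('end') = { 'end' } and FIRST('do' Type) = { 'do' }.
The FIRST sets are disjoint and neither alternative is nullable — no conflict.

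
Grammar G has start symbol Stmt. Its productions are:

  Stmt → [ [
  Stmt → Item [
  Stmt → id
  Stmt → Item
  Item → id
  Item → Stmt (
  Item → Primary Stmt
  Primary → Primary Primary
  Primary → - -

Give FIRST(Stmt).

{ -, [, id }

Stmt → [ [ contributes {[}.
From Stmt → Item [: add FIRST(Item) = { -, [, id }.
Stmt → id contributes {id}.
From Stmt → Item: add FIRST(Item) = { -, [, id }.
Union: FIRST(Stmt) = { -, [, id }.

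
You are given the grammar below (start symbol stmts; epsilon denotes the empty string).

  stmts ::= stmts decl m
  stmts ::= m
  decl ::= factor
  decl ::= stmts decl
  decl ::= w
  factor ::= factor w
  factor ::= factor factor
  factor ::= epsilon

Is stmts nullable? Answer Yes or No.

No

Nullable nonterminals: decl, factor.
No production of stmts has an RHS whose symbols are all nullable, so stmts is not nullable.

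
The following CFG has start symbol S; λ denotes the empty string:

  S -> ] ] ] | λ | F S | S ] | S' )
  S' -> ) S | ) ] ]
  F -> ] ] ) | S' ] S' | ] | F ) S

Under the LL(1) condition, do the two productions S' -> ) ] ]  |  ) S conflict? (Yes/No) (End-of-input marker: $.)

Yes

FIRST() ] ]) = { ) } and FIRST() S) = { ) }.
Both contain ), so the two alternatives are not disjoint — LL(1) conflict.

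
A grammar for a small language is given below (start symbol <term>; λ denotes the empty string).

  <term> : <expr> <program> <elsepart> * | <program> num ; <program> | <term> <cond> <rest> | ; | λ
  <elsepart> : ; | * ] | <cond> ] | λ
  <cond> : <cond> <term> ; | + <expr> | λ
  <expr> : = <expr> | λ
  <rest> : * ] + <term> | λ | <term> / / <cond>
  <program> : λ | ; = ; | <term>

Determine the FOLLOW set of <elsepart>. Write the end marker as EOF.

{ * }

In <term> : <expr> <program> <elsepart> *: add FIRST(*) = { * }.
Union: FOLLOW(<elsepart>) = { * }.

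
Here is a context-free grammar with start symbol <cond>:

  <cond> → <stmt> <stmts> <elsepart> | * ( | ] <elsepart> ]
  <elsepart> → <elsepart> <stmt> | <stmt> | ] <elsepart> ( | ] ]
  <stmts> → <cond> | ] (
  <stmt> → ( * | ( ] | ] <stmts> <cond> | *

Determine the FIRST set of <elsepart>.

{ (, *, ] }

From <elsepart> → <elsepart> <stmt>: add FIRST(<elsepart>) = { (, *, ] }.
From <elsepart> → <stmt>: add FIRST(<stmt>) = { (, *, ] }.
<elsepart> → ] <elsepart> ( contributes {]}.
<elsepart> → ] ] contributes {]}.
Union: FIRST(<elsepart>) = { (, *, ] }.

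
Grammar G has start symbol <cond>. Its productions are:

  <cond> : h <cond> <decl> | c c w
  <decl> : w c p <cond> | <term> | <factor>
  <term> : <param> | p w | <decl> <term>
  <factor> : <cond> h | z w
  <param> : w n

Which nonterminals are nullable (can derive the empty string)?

No nonterminal has an empty production or an RHS whose symbols are all nullable.

{ } (none)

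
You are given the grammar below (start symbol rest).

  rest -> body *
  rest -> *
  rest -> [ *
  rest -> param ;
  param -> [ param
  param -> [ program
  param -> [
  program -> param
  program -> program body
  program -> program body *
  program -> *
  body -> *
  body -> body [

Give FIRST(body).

body -> * contributes {*}.
From body -> body [: add FIRST(body) = { * }.
Union: FIRST(body) = { * }.

{ * }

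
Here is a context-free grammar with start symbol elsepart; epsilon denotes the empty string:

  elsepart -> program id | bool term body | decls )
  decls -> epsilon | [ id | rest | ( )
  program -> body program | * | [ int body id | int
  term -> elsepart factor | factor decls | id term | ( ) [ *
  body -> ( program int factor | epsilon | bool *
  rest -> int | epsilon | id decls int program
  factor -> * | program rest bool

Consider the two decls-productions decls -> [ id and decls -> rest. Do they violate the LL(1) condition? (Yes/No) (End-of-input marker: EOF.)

Yes

FIRST([ id) = { [ } and FIRST(rest) = { id, int, epsilon }.
The second alternative is nullable and FOLLOW(decls) = { EOF, (, ), *, [, bool, int } shares [ with FIRST of the first — conflict.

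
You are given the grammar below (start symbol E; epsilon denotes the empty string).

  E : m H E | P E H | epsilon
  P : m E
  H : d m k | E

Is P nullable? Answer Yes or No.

No

Nullable nonterminals: E, H.
No production of P has an RHS whose symbols are all nullable, so P is not nullable.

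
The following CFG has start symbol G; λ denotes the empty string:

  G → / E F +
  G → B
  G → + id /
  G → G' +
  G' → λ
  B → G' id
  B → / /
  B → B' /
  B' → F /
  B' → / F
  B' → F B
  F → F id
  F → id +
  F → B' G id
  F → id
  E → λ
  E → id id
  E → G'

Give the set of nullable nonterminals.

{ E, G' }

Directly nullable (have an λ-production): G', E.
No other nonterminal has a production whose RHS symbols are all nullable.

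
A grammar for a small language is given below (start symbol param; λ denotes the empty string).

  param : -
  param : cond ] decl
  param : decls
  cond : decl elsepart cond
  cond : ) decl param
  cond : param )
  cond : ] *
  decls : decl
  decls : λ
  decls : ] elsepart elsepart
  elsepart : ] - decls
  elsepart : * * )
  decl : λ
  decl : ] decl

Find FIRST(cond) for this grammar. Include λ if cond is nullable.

{ ), *, -, ] }

From cond : decl elsepart cond: decl nullable, take FIRST(decl) ∪ FIRST(elsepart) = { *, ] }.
cond : ) decl param contributes {)}.
From cond : param ): param nullable, take FIRST(param) ∪ {)} = { ), *, -, ] }.
cond : ] * contributes {]}.
Union: FIRST(cond) = { ), *, -, ] }.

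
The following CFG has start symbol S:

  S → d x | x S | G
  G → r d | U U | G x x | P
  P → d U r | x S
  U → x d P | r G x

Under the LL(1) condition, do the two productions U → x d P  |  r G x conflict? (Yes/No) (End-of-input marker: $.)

FIRST(x d P) = { x } and FIRST(r G x) = { r }.
The FIRST sets are disjoint and neither alternative is nullable — no conflict.

No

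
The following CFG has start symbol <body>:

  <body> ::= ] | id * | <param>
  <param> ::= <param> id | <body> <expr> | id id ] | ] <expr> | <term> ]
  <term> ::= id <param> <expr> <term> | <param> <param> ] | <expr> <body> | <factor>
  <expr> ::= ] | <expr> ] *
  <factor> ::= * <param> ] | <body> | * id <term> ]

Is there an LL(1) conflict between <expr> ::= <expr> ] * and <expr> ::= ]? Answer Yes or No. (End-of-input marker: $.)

Yes

FIRST(<expr> ] *) = { ] } and FIRST(]) = { ] }.
Both contain ], so the two alternatives are not disjoint — LL(1) conflict.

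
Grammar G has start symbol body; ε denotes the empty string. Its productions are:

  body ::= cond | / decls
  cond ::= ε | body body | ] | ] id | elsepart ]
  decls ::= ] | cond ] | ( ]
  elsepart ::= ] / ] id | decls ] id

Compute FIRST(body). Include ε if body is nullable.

From body ::= cond: add FIRST(cond) = { (, /, ], ε } (including ε since cond is nullable).
body ::= / decls contributes {/}.
Union: FIRST(body) = { (, /, ], ε }.

{ (, /, ], ε }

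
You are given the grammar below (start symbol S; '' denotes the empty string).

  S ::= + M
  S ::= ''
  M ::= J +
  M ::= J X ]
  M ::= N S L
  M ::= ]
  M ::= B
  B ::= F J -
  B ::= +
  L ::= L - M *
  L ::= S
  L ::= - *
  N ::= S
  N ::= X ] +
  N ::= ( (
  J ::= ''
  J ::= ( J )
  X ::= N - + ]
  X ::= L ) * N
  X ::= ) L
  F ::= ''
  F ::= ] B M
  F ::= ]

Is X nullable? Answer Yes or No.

Nullable nonterminals: F, J, L, M, N, S.
No production of X has an RHS whose symbols are all nullable, so X is not nullable.

No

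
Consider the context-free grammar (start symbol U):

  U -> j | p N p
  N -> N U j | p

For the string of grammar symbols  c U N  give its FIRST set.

c is a terminal; add {c} and stop.

{ c }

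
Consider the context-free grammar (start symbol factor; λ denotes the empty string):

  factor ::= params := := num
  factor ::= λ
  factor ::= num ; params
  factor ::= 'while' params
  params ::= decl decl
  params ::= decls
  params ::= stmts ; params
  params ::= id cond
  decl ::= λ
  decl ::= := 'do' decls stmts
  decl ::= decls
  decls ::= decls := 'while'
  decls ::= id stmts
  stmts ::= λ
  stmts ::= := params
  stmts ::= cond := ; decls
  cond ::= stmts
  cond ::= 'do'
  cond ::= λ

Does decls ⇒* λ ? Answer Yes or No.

Nullable nonterminals: cond, decl, factor, params, stmts.
No production of decls has an RHS whose symbols are all nullable, so decls is not nullable.

No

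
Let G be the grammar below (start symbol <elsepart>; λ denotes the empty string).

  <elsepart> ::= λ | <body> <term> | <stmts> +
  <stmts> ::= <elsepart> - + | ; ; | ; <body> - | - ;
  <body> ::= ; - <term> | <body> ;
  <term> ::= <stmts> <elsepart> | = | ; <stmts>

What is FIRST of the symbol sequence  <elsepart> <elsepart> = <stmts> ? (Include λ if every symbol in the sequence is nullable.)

{ -, ;, = }

Add FIRST(<elsepart>)\{λ} = { -, ; }; <elsepart> is nullable, continue.
Add FIRST(<elsepart>)\{λ} = { -, ; }; <elsepart> is nullable, continue.
= is a terminal; add {=} and stop.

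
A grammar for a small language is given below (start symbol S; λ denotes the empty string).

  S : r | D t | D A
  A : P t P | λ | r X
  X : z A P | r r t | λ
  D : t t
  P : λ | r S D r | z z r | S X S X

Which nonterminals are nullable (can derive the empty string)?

Directly nullable (have an λ-production): A, X, P.
No other nonterminal has a production whose RHS symbols are all nullable.

{ A, P, X }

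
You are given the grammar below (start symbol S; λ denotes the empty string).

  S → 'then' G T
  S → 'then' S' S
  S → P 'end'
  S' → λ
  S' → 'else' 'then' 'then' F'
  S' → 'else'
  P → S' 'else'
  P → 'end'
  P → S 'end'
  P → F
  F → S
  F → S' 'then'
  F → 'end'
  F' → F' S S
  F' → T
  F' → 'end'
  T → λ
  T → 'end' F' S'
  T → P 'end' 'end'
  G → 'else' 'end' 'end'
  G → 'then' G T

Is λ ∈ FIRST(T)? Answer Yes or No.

T has an λ-production, so T ⇒ λ.

Yes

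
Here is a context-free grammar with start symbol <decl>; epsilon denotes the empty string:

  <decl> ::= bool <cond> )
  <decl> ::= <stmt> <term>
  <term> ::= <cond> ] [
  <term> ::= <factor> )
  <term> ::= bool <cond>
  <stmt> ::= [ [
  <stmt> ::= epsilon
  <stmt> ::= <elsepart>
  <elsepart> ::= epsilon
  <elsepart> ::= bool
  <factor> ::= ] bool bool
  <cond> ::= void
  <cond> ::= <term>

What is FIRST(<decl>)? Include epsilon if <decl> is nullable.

<decl> ::= bool <cond> ) contributes {bool}.
From <decl> ::= <stmt> <term>: <stmt> nullable, take FIRST(<stmt>) ∪ FIRST(<term>) = { [, ], bool, void }.
Union: FIRST(<decl>) = { [, ], bool, void }.

{ [, ], bool, void }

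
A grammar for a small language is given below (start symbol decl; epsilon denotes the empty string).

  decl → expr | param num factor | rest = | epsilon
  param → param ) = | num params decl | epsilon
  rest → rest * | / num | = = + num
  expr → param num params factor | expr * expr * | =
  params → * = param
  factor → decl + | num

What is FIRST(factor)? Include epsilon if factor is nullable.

From factor → decl +: decl nullable, take FIRST(decl) ∪ {+} = { ), +, /, =, num }.
factor → num contributes {num}.
Union: FIRST(factor) = { ), +, /, =, num }.

{ ), +, /, =, num }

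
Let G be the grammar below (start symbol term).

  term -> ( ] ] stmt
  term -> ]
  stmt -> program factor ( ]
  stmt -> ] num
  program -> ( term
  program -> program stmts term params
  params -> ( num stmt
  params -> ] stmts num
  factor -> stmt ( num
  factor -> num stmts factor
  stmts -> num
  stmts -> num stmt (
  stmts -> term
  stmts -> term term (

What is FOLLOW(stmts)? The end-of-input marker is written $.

{ (, ], num }

In program -> program stmts term params: add FIRST(term params) = { (, ] }.
In params -> ] stmts num: add FIRST(num) = { num }.
In factor -> num stmts factor: add FIRST(factor) = { (, ], num }.
Union: FOLLOW(stmts) = { (, ], num }.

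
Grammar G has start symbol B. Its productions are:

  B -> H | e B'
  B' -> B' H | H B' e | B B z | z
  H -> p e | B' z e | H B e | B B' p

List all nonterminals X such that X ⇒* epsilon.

No nonterminal has an empty production or an RHS whose symbols are all nullable.

{ } (none)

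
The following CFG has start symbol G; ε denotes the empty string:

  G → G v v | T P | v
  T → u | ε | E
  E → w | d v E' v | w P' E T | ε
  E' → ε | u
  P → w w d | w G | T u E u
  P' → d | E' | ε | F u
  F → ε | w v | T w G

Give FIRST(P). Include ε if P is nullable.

P → w w d contributes {w}.
P → w G contributes {w}.
From P → T u E u: T nullable, take FIRST(T) ∪ {u} = { d, u, w }.
Union: FIRST(P) = { d, u, w }.

{ d, u, w }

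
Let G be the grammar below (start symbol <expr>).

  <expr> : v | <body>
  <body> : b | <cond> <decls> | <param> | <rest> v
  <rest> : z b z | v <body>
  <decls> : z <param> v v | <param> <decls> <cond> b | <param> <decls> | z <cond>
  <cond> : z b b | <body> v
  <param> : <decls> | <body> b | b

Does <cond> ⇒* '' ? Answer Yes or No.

No

No nonterminal in this grammar is nullable.
No production of <cond> has an RHS whose symbols are all nullable, so <cond> is not nullable.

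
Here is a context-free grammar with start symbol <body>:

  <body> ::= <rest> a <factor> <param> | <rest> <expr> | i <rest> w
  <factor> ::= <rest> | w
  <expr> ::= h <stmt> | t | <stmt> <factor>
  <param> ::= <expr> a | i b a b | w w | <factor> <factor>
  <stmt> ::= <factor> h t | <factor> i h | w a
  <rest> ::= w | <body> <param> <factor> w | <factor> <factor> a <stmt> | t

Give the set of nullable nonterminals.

No nonterminal has an empty production or an RHS whose symbols are all nullable.

{ } (none)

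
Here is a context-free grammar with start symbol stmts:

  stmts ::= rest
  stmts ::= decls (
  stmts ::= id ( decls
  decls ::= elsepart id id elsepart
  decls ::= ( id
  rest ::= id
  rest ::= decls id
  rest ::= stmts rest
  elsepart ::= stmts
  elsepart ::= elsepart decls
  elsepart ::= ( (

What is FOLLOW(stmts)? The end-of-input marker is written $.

{ $, (, id }

stmts is the start symbol, so $ ∈ FOLLOW(stmts).
In rest ::= stmts rest: add FIRST(rest) = { (, id }.
In elsepart ::= stmts: stmts is at the end, add FOLLOW(elsepart) = { $, (, id }.
Union: FOLLOW(stmts) = { $, (, id }.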